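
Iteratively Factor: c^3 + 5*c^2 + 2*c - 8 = (c + 2)*(c^2 + 3*c - 4) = (c - 1)*(c + 2)*(c + 4)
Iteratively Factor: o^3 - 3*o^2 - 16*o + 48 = (o - 4)*(o^2 + o - 12) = (o - 4)*(o - 3)*(o + 4)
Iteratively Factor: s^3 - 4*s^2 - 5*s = (s)*(s^2 - 4*s - 5) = s*(s + 1)*(s - 5)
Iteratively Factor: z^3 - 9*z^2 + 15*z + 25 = (z + 1)*(z^2 - 10*z + 25) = (z - 5)*(z + 1)*(z - 5)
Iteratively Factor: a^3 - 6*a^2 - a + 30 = (a - 3)*(a^2 - 3*a - 10) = (a - 5)*(a - 3)*(a + 2)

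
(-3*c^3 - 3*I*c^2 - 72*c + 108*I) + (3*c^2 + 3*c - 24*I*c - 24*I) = -3*c^3 + 3*c^2 - 3*I*c^2 - 69*c - 24*I*c + 84*I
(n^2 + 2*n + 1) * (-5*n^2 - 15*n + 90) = -5*n^4 - 25*n^3 + 55*n^2 + 165*n + 90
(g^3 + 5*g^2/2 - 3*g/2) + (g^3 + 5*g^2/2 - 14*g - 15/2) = 2*g^3 + 5*g^2 - 31*g/2 - 15/2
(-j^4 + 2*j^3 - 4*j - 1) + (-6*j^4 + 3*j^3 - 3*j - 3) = -7*j^4 + 5*j^3 - 7*j - 4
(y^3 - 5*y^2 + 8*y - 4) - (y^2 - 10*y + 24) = y^3 - 6*y^2 + 18*y - 28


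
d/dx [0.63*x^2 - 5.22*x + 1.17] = 1.26*x - 5.22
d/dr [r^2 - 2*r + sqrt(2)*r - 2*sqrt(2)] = 2*r - 2 + sqrt(2)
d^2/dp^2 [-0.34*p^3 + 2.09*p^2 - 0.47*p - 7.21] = 4.18 - 2.04*p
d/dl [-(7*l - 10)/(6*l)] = -5/(3*l^2)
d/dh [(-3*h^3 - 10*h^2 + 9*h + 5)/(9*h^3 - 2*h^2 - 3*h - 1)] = 2*(48*h^4 - 72*h^3 - 39*h^2 + 20*h + 3)/(81*h^6 - 36*h^5 - 50*h^4 - 6*h^3 + 13*h^2 + 6*h + 1)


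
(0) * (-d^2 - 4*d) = 0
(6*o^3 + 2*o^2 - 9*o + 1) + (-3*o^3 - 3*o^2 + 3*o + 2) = 3*o^3 - o^2 - 6*o + 3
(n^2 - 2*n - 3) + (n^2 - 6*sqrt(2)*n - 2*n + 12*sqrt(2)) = 2*n^2 - 6*sqrt(2)*n - 4*n - 3 + 12*sqrt(2)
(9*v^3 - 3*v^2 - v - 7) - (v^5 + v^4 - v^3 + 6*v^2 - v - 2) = -v^5 - v^4 + 10*v^3 - 9*v^2 - 5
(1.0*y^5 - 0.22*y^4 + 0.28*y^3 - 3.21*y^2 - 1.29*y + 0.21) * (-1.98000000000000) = -1.98*y^5 + 0.4356*y^4 - 0.5544*y^3 + 6.3558*y^2 + 2.5542*y - 0.4158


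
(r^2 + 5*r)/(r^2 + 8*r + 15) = r/(r + 3)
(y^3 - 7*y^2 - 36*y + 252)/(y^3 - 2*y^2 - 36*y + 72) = (y - 7)/(y - 2)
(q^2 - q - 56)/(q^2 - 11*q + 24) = (q + 7)/(q - 3)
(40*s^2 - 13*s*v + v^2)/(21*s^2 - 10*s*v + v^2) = (40*s^2 - 13*s*v + v^2)/(21*s^2 - 10*s*v + v^2)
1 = 1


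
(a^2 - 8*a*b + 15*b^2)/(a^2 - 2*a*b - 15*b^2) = (a - 3*b)/(a + 3*b)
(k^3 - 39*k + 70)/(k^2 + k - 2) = (k^3 - 39*k + 70)/(k^2 + k - 2)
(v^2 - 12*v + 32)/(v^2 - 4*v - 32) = (v - 4)/(v + 4)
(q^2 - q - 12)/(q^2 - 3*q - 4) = (q + 3)/(q + 1)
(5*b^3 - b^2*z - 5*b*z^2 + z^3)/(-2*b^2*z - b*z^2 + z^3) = (5*b^2 - 6*b*z + z^2)/(z*(-2*b + z))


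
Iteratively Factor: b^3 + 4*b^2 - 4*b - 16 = (b - 2)*(b^2 + 6*b + 8) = (b - 2)*(b + 2)*(b + 4)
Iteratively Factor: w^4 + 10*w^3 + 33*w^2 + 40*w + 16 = (w + 1)*(w^3 + 9*w^2 + 24*w + 16) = (w + 1)*(w + 4)*(w^2 + 5*w + 4) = (w + 1)*(w + 4)^2*(w + 1)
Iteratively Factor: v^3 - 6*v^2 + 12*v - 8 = (v - 2)*(v^2 - 4*v + 4) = (v - 2)^2*(v - 2)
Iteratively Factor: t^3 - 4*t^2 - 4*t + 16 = (t + 2)*(t^2 - 6*t + 8) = (t - 2)*(t + 2)*(t - 4)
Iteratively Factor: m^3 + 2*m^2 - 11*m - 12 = (m + 1)*(m^2 + m - 12) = (m + 1)*(m + 4)*(m - 3)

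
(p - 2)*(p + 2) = p^2 - 4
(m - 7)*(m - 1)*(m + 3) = m^3 - 5*m^2 - 17*m + 21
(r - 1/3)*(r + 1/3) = r^2 - 1/9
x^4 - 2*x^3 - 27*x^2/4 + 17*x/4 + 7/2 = (x - 7/2)*(x - 1)*(x + 1/2)*(x + 2)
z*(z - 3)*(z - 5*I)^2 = z^4 - 3*z^3 - 10*I*z^3 - 25*z^2 + 30*I*z^2 + 75*z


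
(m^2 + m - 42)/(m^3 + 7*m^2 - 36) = (m^2 + m - 42)/(m^3 + 7*m^2 - 36)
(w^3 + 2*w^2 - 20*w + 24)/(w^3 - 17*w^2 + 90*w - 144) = (w^3 + 2*w^2 - 20*w + 24)/(w^3 - 17*w^2 + 90*w - 144)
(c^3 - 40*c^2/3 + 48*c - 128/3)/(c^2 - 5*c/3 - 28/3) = (3*c^2 - 28*c + 32)/(3*c + 7)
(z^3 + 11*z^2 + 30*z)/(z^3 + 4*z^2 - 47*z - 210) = z/(z - 7)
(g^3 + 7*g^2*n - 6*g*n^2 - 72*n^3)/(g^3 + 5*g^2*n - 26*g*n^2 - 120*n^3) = (g - 3*n)/(g - 5*n)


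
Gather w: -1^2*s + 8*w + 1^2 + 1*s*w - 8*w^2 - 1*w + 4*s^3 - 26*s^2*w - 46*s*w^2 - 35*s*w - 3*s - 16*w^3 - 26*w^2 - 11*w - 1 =4*s^3 - 4*s - 16*w^3 + w^2*(-46*s - 34) + w*(-26*s^2 - 34*s - 4)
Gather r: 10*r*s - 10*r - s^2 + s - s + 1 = r*(10*s - 10) - s^2 + 1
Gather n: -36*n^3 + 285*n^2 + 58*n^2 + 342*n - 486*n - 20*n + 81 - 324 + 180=-36*n^3 + 343*n^2 - 164*n - 63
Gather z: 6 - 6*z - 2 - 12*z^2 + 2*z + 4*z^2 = -8*z^2 - 4*z + 4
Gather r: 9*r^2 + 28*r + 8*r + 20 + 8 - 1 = 9*r^2 + 36*r + 27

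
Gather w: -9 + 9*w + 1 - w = 8*w - 8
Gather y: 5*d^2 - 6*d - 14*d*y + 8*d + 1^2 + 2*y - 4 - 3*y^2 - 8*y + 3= 5*d^2 + 2*d - 3*y^2 + y*(-14*d - 6)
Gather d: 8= 8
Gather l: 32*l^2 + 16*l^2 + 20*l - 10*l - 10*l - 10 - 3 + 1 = 48*l^2 - 12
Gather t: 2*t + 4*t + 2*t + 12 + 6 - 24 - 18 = 8*t - 24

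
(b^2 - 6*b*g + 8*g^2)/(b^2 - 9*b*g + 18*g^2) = (b^2 - 6*b*g + 8*g^2)/(b^2 - 9*b*g + 18*g^2)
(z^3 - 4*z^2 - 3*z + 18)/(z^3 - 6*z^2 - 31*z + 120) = (z^2 - z - 6)/(z^2 - 3*z - 40)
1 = 1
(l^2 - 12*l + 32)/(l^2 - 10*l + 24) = (l - 8)/(l - 6)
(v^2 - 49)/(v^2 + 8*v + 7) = (v - 7)/(v + 1)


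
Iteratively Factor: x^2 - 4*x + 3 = (x - 1)*(x - 3)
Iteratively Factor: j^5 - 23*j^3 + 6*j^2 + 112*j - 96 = (j - 1)*(j^4 + j^3 - 22*j^2 - 16*j + 96) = (j - 4)*(j - 1)*(j^3 + 5*j^2 - 2*j - 24) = (j - 4)*(j - 1)*(j + 3)*(j^2 + 2*j - 8) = (j - 4)*(j - 1)*(j + 3)*(j + 4)*(j - 2)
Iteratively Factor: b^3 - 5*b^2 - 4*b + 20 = (b - 2)*(b^2 - 3*b - 10) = (b - 2)*(b + 2)*(b - 5)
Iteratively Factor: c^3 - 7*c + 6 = (c - 1)*(c^2 + c - 6) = (c - 2)*(c - 1)*(c + 3)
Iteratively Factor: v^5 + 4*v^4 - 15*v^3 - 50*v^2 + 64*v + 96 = (v - 2)*(v^4 + 6*v^3 - 3*v^2 - 56*v - 48) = (v - 2)*(v + 4)*(v^3 + 2*v^2 - 11*v - 12) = (v - 2)*(v + 1)*(v + 4)*(v^2 + v - 12) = (v - 2)*(v + 1)*(v + 4)^2*(v - 3)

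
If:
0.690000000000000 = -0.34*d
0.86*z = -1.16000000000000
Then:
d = -2.03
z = -1.35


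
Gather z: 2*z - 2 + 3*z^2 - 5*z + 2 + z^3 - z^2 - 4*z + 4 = z^3 + 2*z^2 - 7*z + 4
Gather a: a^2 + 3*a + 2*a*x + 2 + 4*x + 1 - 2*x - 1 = a^2 + a*(2*x + 3) + 2*x + 2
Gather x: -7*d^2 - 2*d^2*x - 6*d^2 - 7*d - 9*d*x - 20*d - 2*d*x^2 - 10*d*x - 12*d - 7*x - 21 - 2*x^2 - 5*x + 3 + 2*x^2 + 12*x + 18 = -13*d^2 - 2*d*x^2 - 39*d + x*(-2*d^2 - 19*d)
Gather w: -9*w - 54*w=-63*w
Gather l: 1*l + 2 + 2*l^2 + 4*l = 2*l^2 + 5*l + 2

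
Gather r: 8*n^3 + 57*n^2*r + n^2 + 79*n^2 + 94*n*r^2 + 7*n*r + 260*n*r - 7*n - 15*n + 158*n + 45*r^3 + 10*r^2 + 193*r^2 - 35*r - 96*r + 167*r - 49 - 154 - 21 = 8*n^3 + 80*n^2 + 136*n + 45*r^3 + r^2*(94*n + 203) + r*(57*n^2 + 267*n + 36) - 224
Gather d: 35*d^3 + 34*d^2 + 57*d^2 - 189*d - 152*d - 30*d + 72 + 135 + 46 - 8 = 35*d^3 + 91*d^2 - 371*d + 245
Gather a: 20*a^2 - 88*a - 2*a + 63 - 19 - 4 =20*a^2 - 90*a + 40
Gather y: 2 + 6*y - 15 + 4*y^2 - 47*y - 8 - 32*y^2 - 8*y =-28*y^2 - 49*y - 21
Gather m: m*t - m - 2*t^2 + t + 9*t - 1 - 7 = m*(t - 1) - 2*t^2 + 10*t - 8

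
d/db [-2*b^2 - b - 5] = -4*b - 1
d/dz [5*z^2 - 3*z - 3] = 10*z - 3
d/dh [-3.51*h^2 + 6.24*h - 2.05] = 6.24 - 7.02*h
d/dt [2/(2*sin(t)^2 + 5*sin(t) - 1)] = -2*(4*sin(t) + 5)*cos(t)/(5*sin(t) - cos(2*t))^2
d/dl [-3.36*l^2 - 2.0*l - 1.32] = -6.72*l - 2.0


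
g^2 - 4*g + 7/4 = (g - 7/2)*(g - 1/2)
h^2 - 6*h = h*(h - 6)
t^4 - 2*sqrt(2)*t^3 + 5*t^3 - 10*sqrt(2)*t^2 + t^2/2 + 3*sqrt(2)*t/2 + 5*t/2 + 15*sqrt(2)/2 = (t + 5)*(t - 3*sqrt(2)/2)*(t - sqrt(2))*(t + sqrt(2)/2)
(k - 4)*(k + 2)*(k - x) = k^3 - k^2*x - 2*k^2 + 2*k*x - 8*k + 8*x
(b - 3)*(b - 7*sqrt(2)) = b^2 - 7*sqrt(2)*b - 3*b + 21*sqrt(2)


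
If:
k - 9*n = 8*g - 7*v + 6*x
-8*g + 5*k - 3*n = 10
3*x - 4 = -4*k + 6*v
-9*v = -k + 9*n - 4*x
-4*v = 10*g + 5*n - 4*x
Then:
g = 826/515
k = 1826/515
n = -876/515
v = 2718/515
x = 3688/515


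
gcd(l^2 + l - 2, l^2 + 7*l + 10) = l + 2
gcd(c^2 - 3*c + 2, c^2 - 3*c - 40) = 1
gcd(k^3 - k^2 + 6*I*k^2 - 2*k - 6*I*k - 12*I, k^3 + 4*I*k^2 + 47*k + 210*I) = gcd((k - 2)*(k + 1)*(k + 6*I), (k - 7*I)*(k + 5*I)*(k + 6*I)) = k + 6*I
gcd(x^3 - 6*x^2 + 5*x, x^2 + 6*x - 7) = x - 1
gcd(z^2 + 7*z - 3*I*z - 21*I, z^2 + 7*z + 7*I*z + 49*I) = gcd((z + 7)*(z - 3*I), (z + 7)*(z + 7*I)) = z + 7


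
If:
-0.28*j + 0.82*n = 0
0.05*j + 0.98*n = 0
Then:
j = 0.00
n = 0.00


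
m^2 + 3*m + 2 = (m + 1)*(m + 2)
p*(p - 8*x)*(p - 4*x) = p^3 - 12*p^2*x + 32*p*x^2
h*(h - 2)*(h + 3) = h^3 + h^2 - 6*h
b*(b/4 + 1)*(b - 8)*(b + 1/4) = b^4/4 - 15*b^3/16 - 33*b^2/4 - 2*b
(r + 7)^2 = r^2 + 14*r + 49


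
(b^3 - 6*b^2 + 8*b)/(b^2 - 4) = b*(b - 4)/(b + 2)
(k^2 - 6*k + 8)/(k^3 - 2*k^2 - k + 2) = (k - 4)/(k^2 - 1)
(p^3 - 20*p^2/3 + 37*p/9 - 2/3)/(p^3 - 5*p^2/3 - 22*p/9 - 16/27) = 3*(-9*p^3 + 60*p^2 - 37*p + 6)/(-27*p^3 + 45*p^2 + 66*p + 16)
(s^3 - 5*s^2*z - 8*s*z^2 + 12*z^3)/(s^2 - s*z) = s - 4*z - 12*z^2/s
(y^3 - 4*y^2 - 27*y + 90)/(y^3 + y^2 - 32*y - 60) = (y - 3)/(y + 2)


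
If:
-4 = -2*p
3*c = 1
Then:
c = 1/3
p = 2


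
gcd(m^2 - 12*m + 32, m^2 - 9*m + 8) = m - 8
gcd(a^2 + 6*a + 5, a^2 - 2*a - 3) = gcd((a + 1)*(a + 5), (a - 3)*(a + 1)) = a + 1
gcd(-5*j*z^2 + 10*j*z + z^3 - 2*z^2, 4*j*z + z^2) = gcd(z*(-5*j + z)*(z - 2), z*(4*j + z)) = z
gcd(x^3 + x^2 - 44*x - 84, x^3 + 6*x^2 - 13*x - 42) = x + 2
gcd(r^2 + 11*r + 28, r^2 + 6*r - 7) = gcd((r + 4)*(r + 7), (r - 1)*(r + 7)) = r + 7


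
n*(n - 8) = n^2 - 8*n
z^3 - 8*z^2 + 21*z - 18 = (z - 3)^2*(z - 2)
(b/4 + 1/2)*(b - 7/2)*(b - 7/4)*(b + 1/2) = b^4/4 - 11*b^3/16 - 3*b^2/2 + 161*b/64 + 49/32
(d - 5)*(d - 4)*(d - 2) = d^3 - 11*d^2 + 38*d - 40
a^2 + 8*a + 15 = (a + 3)*(a + 5)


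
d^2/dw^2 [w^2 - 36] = 2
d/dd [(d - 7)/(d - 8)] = -1/(d - 8)^2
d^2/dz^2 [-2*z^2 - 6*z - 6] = -4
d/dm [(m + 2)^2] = 2*m + 4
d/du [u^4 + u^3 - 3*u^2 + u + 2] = 4*u^3 + 3*u^2 - 6*u + 1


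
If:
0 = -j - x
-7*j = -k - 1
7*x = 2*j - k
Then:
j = -1/2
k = -9/2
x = 1/2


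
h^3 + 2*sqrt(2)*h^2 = h^2*(h + 2*sqrt(2))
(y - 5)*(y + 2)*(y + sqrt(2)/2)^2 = y^4 - 3*y^3 + sqrt(2)*y^3 - 19*y^2/2 - 3*sqrt(2)*y^2 - 10*sqrt(2)*y - 3*y/2 - 5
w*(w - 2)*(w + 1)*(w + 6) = w^4 + 5*w^3 - 8*w^2 - 12*w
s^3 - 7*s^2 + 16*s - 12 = (s - 3)*(s - 2)^2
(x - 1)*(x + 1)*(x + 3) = x^3 + 3*x^2 - x - 3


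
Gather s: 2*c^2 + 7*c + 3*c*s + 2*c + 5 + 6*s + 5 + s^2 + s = 2*c^2 + 9*c + s^2 + s*(3*c + 7) + 10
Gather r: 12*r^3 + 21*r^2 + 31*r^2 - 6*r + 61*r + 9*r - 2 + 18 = 12*r^3 + 52*r^2 + 64*r + 16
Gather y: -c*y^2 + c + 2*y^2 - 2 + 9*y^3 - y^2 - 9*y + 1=c + 9*y^3 + y^2*(1 - c) - 9*y - 1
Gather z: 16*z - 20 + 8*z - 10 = 24*z - 30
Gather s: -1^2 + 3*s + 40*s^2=40*s^2 + 3*s - 1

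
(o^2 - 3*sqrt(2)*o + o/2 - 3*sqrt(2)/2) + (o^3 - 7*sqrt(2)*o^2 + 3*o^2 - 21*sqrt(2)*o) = o^3 - 7*sqrt(2)*o^2 + 4*o^2 - 24*sqrt(2)*o + o/2 - 3*sqrt(2)/2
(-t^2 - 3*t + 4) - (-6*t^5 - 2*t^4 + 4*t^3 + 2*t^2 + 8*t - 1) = 6*t^5 + 2*t^4 - 4*t^3 - 3*t^2 - 11*t + 5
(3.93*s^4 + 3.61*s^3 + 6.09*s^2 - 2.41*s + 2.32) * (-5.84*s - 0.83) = -22.9512*s^5 - 24.3443*s^4 - 38.5619*s^3 + 9.0197*s^2 - 11.5485*s - 1.9256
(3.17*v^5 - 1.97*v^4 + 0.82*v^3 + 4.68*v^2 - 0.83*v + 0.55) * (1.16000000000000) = 3.6772*v^5 - 2.2852*v^4 + 0.9512*v^3 + 5.4288*v^2 - 0.9628*v + 0.638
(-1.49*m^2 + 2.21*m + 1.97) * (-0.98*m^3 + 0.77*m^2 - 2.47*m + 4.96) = 1.4602*m^5 - 3.3131*m^4 + 3.4514*m^3 - 11.3322*m^2 + 6.0957*m + 9.7712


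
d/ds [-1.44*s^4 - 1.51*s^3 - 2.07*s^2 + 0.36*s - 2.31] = -5.76*s^3 - 4.53*s^2 - 4.14*s + 0.36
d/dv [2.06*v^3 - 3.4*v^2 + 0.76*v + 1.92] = 6.18*v^2 - 6.8*v + 0.76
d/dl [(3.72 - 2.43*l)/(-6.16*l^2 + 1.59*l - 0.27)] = (-14.9688*l^2 + 45.8304*l - 5.2587)/(37.9456*l^4 - 19.5888*l^3 + 5.8545*l^2 - 0.8586*l + 0.0729)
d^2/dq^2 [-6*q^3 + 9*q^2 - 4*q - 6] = 18 - 36*q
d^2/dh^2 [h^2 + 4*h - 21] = 2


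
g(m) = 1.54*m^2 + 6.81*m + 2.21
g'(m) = 3.08*m + 6.81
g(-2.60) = -5.09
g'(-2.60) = -1.20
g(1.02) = 10.76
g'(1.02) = 9.95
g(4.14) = 56.80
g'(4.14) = 19.56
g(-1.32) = -4.10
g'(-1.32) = 2.74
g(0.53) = 6.25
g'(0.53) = 8.44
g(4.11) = 56.21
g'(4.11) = 19.47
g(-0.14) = 1.29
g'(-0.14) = 6.38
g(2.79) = 33.20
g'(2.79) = 15.40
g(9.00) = 188.24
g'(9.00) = 34.53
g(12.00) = 305.69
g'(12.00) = 43.77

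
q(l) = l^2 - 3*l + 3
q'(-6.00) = -15.00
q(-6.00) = 57.00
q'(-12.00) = -27.00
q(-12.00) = 183.00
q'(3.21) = 3.42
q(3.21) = 3.67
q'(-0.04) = -3.08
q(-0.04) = 3.12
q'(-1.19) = -5.38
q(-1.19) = 7.99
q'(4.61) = 6.22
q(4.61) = 10.42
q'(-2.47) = -7.94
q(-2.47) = 16.51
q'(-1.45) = -5.90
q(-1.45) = 9.45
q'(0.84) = -1.32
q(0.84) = 1.19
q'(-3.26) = -9.52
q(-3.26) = 23.41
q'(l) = 2*l - 3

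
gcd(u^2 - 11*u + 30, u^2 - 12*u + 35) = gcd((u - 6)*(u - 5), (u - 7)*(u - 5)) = u - 5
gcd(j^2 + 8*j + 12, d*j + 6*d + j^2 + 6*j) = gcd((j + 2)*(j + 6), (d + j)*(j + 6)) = j + 6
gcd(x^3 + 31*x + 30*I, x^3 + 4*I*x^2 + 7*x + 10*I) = x^2 + 6*I*x - 5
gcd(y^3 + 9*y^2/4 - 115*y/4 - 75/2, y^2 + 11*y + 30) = y + 6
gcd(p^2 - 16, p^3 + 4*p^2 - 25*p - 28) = p - 4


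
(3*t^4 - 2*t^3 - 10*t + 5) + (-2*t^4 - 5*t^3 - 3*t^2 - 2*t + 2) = t^4 - 7*t^3 - 3*t^2 - 12*t + 7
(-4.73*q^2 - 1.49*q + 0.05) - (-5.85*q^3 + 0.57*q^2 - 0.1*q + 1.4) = 5.85*q^3 - 5.3*q^2 - 1.39*q - 1.35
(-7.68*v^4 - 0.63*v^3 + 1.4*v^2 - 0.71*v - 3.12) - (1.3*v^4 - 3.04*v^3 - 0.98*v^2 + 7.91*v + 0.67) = -8.98*v^4 + 2.41*v^3 + 2.38*v^2 - 8.62*v - 3.79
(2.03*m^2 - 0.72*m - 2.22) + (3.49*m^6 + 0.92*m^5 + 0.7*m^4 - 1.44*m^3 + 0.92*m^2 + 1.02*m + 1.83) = 3.49*m^6 + 0.92*m^5 + 0.7*m^4 - 1.44*m^3 + 2.95*m^2 + 0.3*m - 0.39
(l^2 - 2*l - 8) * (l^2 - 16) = l^4 - 2*l^3 - 24*l^2 + 32*l + 128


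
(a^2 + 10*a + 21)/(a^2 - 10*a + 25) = (a^2 + 10*a + 21)/(a^2 - 10*a + 25)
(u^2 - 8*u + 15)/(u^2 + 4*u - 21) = (u - 5)/(u + 7)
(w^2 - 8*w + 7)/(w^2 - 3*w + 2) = (w - 7)/(w - 2)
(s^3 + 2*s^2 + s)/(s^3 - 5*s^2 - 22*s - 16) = s*(s + 1)/(s^2 - 6*s - 16)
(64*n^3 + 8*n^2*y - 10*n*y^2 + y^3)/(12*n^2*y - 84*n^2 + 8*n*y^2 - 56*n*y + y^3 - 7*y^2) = (32*n^2 - 12*n*y + y^2)/(6*n*y - 42*n + y^2 - 7*y)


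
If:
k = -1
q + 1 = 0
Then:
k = -1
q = -1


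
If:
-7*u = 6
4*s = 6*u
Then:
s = -9/7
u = -6/7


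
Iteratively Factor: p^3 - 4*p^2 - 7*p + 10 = (p - 1)*(p^2 - 3*p - 10) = (p - 1)*(p + 2)*(p - 5)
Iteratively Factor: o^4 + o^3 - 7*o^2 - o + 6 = (o - 2)*(o^3 + 3*o^2 - o - 3) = (o - 2)*(o + 3)*(o^2 - 1) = (o - 2)*(o - 1)*(o + 3)*(o + 1)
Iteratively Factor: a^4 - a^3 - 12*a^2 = (a - 4)*(a^3 + 3*a^2) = a*(a - 4)*(a^2 + 3*a) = a*(a - 4)*(a + 3)*(a)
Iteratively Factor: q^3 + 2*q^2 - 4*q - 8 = (q + 2)*(q^2 - 4) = (q - 2)*(q + 2)*(q + 2)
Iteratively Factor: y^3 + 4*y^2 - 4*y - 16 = (y - 2)*(y^2 + 6*y + 8) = (y - 2)*(y + 2)*(y + 4)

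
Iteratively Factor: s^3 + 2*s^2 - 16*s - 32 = (s + 4)*(s^2 - 2*s - 8) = (s - 4)*(s + 4)*(s + 2)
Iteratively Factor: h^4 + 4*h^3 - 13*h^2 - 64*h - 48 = (h + 1)*(h^3 + 3*h^2 - 16*h - 48) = (h + 1)*(h + 4)*(h^2 - h - 12) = (h + 1)*(h + 3)*(h + 4)*(h - 4)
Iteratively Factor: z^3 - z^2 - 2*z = (z + 1)*(z^2 - 2*z) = z*(z + 1)*(z - 2)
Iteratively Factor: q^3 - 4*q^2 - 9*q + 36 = (q + 3)*(q^2 - 7*q + 12) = (q - 3)*(q + 3)*(q - 4)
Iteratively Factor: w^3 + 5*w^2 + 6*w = (w + 3)*(w^2 + 2*w) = (w + 2)*(w + 3)*(w)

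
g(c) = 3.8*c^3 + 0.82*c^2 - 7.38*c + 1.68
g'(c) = 11.4*c^2 + 1.64*c - 7.38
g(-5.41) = -536.09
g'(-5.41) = 317.40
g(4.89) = 429.53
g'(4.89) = 273.24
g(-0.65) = 5.78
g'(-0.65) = -3.63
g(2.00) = 20.60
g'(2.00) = 41.50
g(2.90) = 79.85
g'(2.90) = 93.25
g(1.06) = -0.70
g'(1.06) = 7.17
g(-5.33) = -511.08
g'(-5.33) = 307.74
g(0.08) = 1.10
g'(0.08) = -7.18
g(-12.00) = -6358.08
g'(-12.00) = 1614.54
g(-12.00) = -6358.08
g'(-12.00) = 1614.54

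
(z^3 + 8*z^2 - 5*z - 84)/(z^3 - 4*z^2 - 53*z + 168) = (z + 4)/(z - 8)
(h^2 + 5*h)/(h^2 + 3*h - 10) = h/(h - 2)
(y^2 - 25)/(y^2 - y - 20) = (y + 5)/(y + 4)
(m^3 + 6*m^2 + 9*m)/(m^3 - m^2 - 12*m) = (m + 3)/(m - 4)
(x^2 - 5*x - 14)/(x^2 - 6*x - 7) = (x + 2)/(x + 1)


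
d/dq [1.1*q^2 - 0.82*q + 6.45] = 2.2*q - 0.82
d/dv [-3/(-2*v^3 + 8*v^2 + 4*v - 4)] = 3*(-3*v^2 + 8*v + 2)/(2*(v^3 - 4*v^2 - 2*v + 2)^2)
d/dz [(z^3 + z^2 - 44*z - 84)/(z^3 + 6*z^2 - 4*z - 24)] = 5/(z^2 - 4*z + 4)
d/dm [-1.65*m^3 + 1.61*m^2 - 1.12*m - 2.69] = -4.95*m^2 + 3.22*m - 1.12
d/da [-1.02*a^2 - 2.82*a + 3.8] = -2.04*a - 2.82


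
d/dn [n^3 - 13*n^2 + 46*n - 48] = 3*n^2 - 26*n + 46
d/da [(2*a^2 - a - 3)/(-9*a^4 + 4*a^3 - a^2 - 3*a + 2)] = (36*a^5 - 35*a^4 - 100*a^3 + 29*a^2 + 2*a - 11)/(81*a^8 - 72*a^7 + 34*a^6 + 46*a^5 - 59*a^4 + 22*a^3 + 5*a^2 - 12*a + 4)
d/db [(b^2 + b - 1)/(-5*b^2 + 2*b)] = (7*b^2 - 10*b + 2)/(b^2*(25*b^2 - 20*b + 4))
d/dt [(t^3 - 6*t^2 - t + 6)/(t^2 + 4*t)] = (t^4 + 8*t^3 - 23*t^2 - 12*t - 24)/(t^2*(t^2 + 8*t + 16))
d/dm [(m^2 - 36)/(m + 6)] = 1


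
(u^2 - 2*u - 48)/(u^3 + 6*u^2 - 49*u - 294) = (u - 8)/(u^2 - 49)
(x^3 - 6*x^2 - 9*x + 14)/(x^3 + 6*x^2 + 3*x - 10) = (x - 7)/(x + 5)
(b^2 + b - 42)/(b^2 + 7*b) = (b - 6)/b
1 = 1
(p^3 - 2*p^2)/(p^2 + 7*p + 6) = p^2*(p - 2)/(p^2 + 7*p + 6)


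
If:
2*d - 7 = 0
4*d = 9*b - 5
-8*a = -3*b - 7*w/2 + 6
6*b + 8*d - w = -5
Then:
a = 961/48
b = 19/9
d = 7/2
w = 137/3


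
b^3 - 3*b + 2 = (b - 1)^2*(b + 2)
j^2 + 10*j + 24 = (j + 4)*(j + 6)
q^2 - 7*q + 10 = (q - 5)*(q - 2)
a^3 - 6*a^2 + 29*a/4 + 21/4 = (a - 7/2)*(a - 3)*(a + 1/2)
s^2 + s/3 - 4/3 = (s - 1)*(s + 4/3)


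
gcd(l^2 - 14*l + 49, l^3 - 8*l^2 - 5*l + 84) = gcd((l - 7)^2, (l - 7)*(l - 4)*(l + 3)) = l - 7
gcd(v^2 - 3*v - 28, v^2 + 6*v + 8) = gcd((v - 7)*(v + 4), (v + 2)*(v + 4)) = v + 4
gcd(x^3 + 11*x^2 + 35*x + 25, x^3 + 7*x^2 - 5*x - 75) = x^2 + 10*x + 25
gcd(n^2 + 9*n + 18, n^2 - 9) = n + 3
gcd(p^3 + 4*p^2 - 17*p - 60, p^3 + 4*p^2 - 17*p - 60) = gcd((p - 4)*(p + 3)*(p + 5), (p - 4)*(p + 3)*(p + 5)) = p^3 + 4*p^2 - 17*p - 60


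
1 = 1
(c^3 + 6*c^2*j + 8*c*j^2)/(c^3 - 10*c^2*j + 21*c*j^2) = (c^2 + 6*c*j + 8*j^2)/(c^2 - 10*c*j + 21*j^2)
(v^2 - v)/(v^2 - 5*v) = (v - 1)/(v - 5)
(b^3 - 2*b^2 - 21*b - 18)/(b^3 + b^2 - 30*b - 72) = (b + 1)/(b + 4)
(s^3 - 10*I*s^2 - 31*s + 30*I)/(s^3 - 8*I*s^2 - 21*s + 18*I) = (s - 5*I)/(s - 3*I)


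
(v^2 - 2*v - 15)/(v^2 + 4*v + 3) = (v - 5)/(v + 1)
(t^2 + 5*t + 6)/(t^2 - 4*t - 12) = (t + 3)/(t - 6)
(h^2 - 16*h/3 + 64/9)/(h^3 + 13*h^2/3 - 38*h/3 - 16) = (h - 8/3)/(h^2 + 7*h + 6)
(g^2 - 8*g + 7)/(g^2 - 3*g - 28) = (g - 1)/(g + 4)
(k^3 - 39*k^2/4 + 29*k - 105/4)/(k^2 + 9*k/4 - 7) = (k^2 - 8*k + 15)/(k + 4)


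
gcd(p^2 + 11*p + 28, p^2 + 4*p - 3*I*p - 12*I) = p + 4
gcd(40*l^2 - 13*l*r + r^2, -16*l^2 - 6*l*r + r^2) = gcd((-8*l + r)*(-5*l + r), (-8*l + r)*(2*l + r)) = -8*l + r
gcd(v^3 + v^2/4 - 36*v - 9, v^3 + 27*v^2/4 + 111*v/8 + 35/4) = 1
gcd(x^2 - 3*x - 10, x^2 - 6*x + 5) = x - 5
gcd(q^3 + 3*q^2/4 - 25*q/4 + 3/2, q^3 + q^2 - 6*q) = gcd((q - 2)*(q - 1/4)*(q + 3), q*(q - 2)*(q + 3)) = q^2 + q - 6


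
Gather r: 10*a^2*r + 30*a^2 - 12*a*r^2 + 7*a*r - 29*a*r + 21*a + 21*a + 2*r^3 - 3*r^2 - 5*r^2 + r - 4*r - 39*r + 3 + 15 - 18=30*a^2 + 42*a + 2*r^3 + r^2*(-12*a - 8) + r*(10*a^2 - 22*a - 42)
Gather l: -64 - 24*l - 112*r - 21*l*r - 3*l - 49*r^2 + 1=l*(-21*r - 27) - 49*r^2 - 112*r - 63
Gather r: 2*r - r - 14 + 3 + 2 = r - 9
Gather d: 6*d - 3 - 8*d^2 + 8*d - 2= -8*d^2 + 14*d - 5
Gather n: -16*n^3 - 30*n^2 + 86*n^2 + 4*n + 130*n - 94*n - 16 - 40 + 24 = -16*n^3 + 56*n^2 + 40*n - 32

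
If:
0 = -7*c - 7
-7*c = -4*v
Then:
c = -1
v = -7/4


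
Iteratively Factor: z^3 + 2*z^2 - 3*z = (z - 1)*(z^2 + 3*z) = z*(z - 1)*(z + 3)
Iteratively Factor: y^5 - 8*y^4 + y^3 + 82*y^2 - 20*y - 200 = (y - 5)*(y^4 - 3*y^3 - 14*y^2 + 12*y + 40) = (y - 5)^2*(y^3 + 2*y^2 - 4*y - 8) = (y - 5)^2*(y + 2)*(y^2 - 4) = (y - 5)^2*(y - 2)*(y + 2)*(y + 2)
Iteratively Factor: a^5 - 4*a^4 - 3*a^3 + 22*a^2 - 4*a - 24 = (a + 2)*(a^4 - 6*a^3 + 9*a^2 + 4*a - 12) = (a + 1)*(a + 2)*(a^3 - 7*a^2 + 16*a - 12) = (a - 2)*(a + 1)*(a + 2)*(a^2 - 5*a + 6) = (a - 3)*(a - 2)*(a + 1)*(a + 2)*(a - 2)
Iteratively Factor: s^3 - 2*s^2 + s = (s)*(s^2 - 2*s + 1) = s*(s - 1)*(s - 1)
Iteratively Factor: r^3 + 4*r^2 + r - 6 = (r - 1)*(r^2 + 5*r + 6) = (r - 1)*(r + 2)*(r + 3)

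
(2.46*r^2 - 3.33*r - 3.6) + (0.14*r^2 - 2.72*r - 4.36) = 2.6*r^2 - 6.05*r - 7.96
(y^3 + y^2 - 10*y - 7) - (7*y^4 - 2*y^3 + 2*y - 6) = -7*y^4 + 3*y^3 + y^2 - 12*y - 1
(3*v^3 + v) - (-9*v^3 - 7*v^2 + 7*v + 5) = 12*v^3 + 7*v^2 - 6*v - 5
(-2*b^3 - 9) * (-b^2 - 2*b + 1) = 2*b^5 + 4*b^4 - 2*b^3 + 9*b^2 + 18*b - 9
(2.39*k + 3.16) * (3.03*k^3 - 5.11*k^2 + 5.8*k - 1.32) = 7.2417*k^4 - 2.6381*k^3 - 2.2856*k^2 + 15.1732*k - 4.1712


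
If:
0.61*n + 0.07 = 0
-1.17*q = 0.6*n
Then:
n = -0.11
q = 0.06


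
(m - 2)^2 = m^2 - 4*m + 4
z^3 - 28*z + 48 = (z - 4)*(z - 2)*(z + 6)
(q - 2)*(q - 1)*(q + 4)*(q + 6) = q^4 + 7*q^3 - 4*q^2 - 52*q + 48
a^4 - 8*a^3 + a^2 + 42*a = a*(a - 7)*(a - 3)*(a + 2)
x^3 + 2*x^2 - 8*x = x*(x - 2)*(x + 4)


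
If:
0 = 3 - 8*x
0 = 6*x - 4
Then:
No Solution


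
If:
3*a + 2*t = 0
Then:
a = -2*t/3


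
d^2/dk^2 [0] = 0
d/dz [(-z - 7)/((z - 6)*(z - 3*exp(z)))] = (-(z - 6)*(z + 7)*(3*exp(z) - 1) - (z - 6)*(z - 3*exp(z)) + (z + 7)*(z - 3*exp(z)))/((z - 6)^2*(z - 3*exp(z))^2)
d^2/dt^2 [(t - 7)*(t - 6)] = 2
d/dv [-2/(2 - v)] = -2/(v - 2)^2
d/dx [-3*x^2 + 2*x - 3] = 2 - 6*x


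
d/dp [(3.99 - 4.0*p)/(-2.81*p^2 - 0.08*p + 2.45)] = (-11.24*p^2 + 22.4238*p - 9.4808)/(7.8961*p^4 + 0.4496*p^3 - 13.7626*p^2 - 0.392*p + 6.0025)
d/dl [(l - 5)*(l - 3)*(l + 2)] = 3*l^2 - 12*l - 1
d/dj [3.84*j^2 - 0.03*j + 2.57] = 7.68*j - 0.03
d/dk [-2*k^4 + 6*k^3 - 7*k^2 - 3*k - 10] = -8*k^3 + 18*k^2 - 14*k - 3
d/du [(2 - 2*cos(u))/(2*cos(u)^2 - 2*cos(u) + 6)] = (sin(u)^2 + 2*cos(u) + 1)*sin(u)/(sin(u)^2 + cos(u) - 4)^2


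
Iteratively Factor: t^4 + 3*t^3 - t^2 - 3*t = (t)*(t^3 + 3*t^2 - t - 3) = t*(t + 3)*(t^2 - 1) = t*(t + 1)*(t + 3)*(t - 1)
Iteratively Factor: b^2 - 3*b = (b)*(b - 3)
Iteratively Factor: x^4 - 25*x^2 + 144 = (x + 3)*(x^3 - 3*x^2 - 16*x + 48) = (x + 3)*(x + 4)*(x^2 - 7*x + 12) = (x - 4)*(x + 3)*(x + 4)*(x - 3)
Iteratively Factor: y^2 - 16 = (y - 4)*(y + 4)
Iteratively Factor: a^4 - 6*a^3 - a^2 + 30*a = (a + 2)*(a^3 - 8*a^2 + 15*a) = (a - 3)*(a + 2)*(a^2 - 5*a) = a*(a - 3)*(a + 2)*(a - 5)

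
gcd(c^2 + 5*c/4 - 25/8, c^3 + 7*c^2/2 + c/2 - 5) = c + 5/2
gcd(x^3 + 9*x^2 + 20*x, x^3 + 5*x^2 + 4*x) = x^2 + 4*x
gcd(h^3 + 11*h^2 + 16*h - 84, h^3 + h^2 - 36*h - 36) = h + 6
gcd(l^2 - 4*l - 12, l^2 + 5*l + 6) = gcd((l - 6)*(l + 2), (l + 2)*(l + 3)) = l + 2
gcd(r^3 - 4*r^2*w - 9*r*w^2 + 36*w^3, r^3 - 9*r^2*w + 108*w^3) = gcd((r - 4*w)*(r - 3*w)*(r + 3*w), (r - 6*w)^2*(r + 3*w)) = r + 3*w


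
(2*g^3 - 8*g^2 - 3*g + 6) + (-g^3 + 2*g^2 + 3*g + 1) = g^3 - 6*g^2 + 7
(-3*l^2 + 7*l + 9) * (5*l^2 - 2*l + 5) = -15*l^4 + 41*l^3 + 16*l^2 + 17*l + 45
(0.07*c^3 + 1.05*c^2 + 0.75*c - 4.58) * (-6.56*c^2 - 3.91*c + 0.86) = -0.4592*c^5 - 7.1617*c^4 - 8.9653*c^3 + 28.0153*c^2 + 18.5528*c - 3.9388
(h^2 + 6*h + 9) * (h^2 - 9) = h^4 + 6*h^3 - 54*h - 81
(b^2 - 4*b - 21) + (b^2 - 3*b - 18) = 2*b^2 - 7*b - 39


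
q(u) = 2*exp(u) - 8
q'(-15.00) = 0.00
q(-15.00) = -8.00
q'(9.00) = 16206.17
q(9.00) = 16198.17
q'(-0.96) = 0.77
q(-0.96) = -7.23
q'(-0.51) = 1.20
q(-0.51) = -6.80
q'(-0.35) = 1.41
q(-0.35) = -6.59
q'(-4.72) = 0.02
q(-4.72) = -7.98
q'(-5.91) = 0.01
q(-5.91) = -7.99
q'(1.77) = 11.74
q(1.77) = 3.74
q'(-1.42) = 0.48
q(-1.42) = -7.52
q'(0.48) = 3.23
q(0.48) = -4.77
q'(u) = 2*exp(u)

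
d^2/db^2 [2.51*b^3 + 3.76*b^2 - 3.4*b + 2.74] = 15.06*b + 7.52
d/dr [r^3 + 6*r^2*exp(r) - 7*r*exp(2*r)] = 6*r^2*exp(r) + 3*r^2 - 14*r*exp(2*r) + 12*r*exp(r) - 7*exp(2*r)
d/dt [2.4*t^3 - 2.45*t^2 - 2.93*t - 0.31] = 7.2*t^2 - 4.9*t - 2.93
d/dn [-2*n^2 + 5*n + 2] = 5 - 4*n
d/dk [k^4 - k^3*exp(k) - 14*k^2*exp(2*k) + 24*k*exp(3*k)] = -k^3*exp(k) + 4*k^3 - 28*k^2*exp(2*k) - 3*k^2*exp(k) + 72*k*exp(3*k) - 28*k*exp(2*k) + 24*exp(3*k)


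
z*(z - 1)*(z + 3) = z^3 + 2*z^2 - 3*z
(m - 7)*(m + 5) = m^2 - 2*m - 35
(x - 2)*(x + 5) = x^2 + 3*x - 10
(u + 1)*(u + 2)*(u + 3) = u^3 + 6*u^2 + 11*u + 6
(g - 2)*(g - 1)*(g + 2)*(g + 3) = g^4 + 2*g^3 - 7*g^2 - 8*g + 12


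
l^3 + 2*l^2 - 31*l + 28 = (l - 4)*(l - 1)*(l + 7)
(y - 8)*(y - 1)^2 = y^3 - 10*y^2 + 17*y - 8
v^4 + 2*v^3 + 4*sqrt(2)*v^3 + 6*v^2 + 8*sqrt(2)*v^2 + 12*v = v*(v + 2)*(v + sqrt(2))*(v + 3*sqrt(2))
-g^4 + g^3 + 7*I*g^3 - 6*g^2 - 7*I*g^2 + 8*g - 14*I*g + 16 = (g - 2)*(g - 8*I)*(-I*g + 1)*(-I*g - I)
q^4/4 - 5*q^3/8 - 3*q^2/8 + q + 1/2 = (q/4 + 1/4)*(q - 2)^2*(q + 1/2)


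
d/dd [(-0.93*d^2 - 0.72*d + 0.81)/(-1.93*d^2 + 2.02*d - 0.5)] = (-3.2682*d^2 + 4.0566*d - 1.2762)/(3.7249*d^4 - 7.7972*d^3 + 6.0104*d^2 - 2.02*d + 0.25)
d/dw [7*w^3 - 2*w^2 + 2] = w*(21*w - 4)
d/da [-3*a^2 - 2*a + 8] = -6*a - 2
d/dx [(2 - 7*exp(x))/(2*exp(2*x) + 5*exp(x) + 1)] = (14*exp(2*x) - 8*exp(x) - 17)*exp(x)/(4*exp(4*x) + 20*exp(3*x) + 29*exp(2*x) + 10*exp(x) + 1)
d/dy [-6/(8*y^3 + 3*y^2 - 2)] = 36*y*(4*y + 1)/(8*y^3 + 3*y^2 - 2)^2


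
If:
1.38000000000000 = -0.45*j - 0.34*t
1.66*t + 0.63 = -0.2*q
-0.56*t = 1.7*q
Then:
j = -2.77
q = 0.13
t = -0.40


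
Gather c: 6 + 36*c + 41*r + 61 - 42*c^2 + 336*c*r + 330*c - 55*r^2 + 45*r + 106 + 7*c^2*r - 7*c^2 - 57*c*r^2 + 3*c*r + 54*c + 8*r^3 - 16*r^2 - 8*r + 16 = c^2*(7*r - 49) + c*(-57*r^2 + 339*r + 420) + 8*r^3 - 71*r^2 + 78*r + 189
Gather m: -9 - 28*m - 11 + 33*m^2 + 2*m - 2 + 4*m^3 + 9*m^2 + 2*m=4*m^3 + 42*m^2 - 24*m - 22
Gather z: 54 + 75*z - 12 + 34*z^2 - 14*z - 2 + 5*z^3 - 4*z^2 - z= 5*z^3 + 30*z^2 + 60*z + 40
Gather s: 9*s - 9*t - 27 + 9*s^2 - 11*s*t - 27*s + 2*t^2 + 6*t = 9*s^2 + s*(-11*t - 18) + 2*t^2 - 3*t - 27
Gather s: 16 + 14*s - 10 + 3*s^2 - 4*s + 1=3*s^2 + 10*s + 7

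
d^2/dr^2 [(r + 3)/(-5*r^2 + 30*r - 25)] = 2*(-4*(r - 3)^2*(r + 3) + 3*(r - 1)*(r^2 - 6*r + 5))/(5*(r^2 - 6*r + 5)^3)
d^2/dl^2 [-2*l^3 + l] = -12*l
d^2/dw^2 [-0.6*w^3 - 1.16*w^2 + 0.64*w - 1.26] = -3.6*w - 2.32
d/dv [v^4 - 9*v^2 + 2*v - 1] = 4*v^3 - 18*v + 2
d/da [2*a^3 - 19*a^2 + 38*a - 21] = 6*a^2 - 38*a + 38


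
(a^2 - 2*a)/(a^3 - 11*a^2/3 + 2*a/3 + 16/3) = 3*a/(3*a^2 - 5*a - 8)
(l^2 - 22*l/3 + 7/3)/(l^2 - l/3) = (l - 7)/l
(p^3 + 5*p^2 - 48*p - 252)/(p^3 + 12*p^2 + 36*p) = (p - 7)/p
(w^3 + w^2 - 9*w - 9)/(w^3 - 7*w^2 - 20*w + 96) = (w^2 + 4*w + 3)/(w^2 - 4*w - 32)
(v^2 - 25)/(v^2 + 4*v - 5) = (v - 5)/(v - 1)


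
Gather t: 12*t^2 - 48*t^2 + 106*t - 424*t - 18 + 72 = -36*t^2 - 318*t + 54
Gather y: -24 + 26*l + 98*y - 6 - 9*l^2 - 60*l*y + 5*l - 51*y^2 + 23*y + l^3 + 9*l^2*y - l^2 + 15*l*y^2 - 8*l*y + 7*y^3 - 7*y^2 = l^3 - 10*l^2 + 31*l + 7*y^3 + y^2*(15*l - 58) + y*(9*l^2 - 68*l + 121) - 30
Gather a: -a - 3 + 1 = -a - 2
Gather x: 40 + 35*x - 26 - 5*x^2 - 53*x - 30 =-5*x^2 - 18*x - 16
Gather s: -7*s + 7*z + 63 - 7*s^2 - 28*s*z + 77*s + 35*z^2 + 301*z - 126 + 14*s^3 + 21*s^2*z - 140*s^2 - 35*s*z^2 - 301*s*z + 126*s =14*s^3 + s^2*(21*z - 147) + s*(-35*z^2 - 329*z + 196) + 35*z^2 + 308*z - 63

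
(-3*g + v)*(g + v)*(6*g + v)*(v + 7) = -18*g^3*v - 126*g^3 - 15*g^2*v^2 - 105*g^2*v + 4*g*v^3 + 28*g*v^2 + v^4 + 7*v^3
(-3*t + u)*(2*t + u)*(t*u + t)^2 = -6*t^4*u^2 - 12*t^4*u - 6*t^4 - t^3*u^3 - 2*t^3*u^2 - t^3*u + t^2*u^4 + 2*t^2*u^3 + t^2*u^2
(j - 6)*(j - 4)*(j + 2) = j^3 - 8*j^2 + 4*j + 48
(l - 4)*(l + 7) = l^2 + 3*l - 28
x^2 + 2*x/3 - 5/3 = (x - 1)*(x + 5/3)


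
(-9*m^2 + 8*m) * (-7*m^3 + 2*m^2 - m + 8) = 63*m^5 - 74*m^4 + 25*m^3 - 80*m^2 + 64*m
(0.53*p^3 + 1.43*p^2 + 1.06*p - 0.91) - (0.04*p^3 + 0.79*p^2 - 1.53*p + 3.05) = 0.49*p^3 + 0.64*p^2 + 2.59*p - 3.96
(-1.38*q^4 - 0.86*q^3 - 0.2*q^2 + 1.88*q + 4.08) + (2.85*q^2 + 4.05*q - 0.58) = -1.38*q^4 - 0.86*q^3 + 2.65*q^2 + 5.93*q + 3.5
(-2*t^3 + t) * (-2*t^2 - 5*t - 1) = 4*t^5 + 10*t^4 - 5*t^2 - t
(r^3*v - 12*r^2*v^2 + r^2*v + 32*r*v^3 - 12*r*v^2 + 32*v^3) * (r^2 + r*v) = r^5*v - 11*r^4*v^2 + r^4*v + 20*r^3*v^3 - 11*r^3*v^2 + 32*r^2*v^4 + 20*r^2*v^3 + 32*r*v^4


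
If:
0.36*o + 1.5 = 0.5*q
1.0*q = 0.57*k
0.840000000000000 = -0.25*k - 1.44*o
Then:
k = 3.71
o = -1.23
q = 2.12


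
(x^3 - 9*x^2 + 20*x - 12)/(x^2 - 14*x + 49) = (x^3 - 9*x^2 + 20*x - 12)/(x^2 - 14*x + 49)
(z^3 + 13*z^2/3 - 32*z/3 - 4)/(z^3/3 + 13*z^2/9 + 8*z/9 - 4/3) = 3*(3*z^3 + 13*z^2 - 32*z - 12)/(3*z^3 + 13*z^2 + 8*z - 12)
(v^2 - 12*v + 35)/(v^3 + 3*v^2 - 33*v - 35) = (v - 7)/(v^2 + 8*v + 7)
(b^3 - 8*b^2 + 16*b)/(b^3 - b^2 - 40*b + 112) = b/(b + 7)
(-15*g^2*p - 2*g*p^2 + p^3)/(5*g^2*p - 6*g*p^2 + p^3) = (3*g + p)/(-g + p)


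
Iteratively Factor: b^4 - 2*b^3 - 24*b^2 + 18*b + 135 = (b + 3)*(b^3 - 5*b^2 - 9*b + 45) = (b - 5)*(b + 3)*(b^2 - 9) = (b - 5)*(b - 3)*(b + 3)*(b + 3)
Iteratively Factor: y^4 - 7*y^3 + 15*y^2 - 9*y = (y)*(y^3 - 7*y^2 + 15*y - 9) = y*(y - 3)*(y^2 - 4*y + 3) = y*(y - 3)^2*(y - 1)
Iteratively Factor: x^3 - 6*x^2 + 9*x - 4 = (x - 1)*(x^2 - 5*x + 4) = (x - 4)*(x - 1)*(x - 1)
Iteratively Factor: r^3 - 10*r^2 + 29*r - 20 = (r - 4)*(r^2 - 6*r + 5) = (r - 4)*(r - 1)*(r - 5)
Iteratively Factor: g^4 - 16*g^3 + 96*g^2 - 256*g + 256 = (g - 4)*(g^3 - 12*g^2 + 48*g - 64) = (g - 4)^2*(g^2 - 8*g + 16) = (g - 4)^3*(g - 4)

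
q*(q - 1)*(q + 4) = q^3 + 3*q^2 - 4*q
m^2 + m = m*(m + 1)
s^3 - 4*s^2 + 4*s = s*(s - 2)^2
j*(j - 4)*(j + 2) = j^3 - 2*j^2 - 8*j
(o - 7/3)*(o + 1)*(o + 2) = o^3 + 2*o^2/3 - 5*o - 14/3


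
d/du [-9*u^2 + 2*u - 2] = 2 - 18*u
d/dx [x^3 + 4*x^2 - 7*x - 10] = 3*x^2 + 8*x - 7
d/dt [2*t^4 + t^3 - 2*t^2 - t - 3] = 8*t^3 + 3*t^2 - 4*t - 1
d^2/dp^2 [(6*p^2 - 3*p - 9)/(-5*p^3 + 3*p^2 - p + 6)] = 6*(-50*p^6 + 75*p^5 + 435*p^4 - 782*p^3 + 414*p^2 + 189*p - 117)/(125*p^9 - 225*p^8 + 210*p^7 - 567*p^6 + 582*p^5 - 351*p^4 + 649*p^3 - 342*p^2 + 108*p - 216)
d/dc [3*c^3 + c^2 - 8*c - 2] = 9*c^2 + 2*c - 8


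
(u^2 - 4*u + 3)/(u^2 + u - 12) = (u - 1)/(u + 4)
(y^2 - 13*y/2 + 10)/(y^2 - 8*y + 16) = (y - 5/2)/(y - 4)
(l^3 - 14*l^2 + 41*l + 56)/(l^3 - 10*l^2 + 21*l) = (l^2 - 7*l - 8)/(l*(l - 3))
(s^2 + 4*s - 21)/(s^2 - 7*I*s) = (s^2 + 4*s - 21)/(s*(s - 7*I))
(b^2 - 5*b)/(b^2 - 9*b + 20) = b/(b - 4)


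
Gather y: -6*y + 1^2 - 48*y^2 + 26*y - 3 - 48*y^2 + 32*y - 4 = -96*y^2 + 52*y - 6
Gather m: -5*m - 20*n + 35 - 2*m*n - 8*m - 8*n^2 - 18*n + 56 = m*(-2*n - 13) - 8*n^2 - 38*n + 91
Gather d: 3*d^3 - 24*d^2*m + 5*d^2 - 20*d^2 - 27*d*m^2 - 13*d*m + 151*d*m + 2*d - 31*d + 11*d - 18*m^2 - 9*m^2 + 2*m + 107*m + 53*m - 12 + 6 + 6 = 3*d^3 + d^2*(-24*m - 15) + d*(-27*m^2 + 138*m - 18) - 27*m^2 + 162*m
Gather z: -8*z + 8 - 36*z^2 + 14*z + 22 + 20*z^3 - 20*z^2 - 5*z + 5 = 20*z^3 - 56*z^2 + z + 35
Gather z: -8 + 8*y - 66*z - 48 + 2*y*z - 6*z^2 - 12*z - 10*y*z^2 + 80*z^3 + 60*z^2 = 8*y + 80*z^3 + z^2*(54 - 10*y) + z*(2*y - 78) - 56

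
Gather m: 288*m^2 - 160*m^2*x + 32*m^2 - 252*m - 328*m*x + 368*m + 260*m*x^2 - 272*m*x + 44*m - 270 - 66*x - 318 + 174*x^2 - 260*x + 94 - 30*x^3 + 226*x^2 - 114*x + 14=m^2*(320 - 160*x) + m*(260*x^2 - 600*x + 160) - 30*x^3 + 400*x^2 - 440*x - 480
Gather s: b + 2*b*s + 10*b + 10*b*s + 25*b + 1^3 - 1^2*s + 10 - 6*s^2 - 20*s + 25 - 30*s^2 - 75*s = 36*b - 36*s^2 + s*(12*b - 96) + 36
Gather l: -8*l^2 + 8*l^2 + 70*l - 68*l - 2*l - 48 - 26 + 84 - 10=0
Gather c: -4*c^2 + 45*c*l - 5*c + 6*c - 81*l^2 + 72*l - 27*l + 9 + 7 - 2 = -4*c^2 + c*(45*l + 1) - 81*l^2 + 45*l + 14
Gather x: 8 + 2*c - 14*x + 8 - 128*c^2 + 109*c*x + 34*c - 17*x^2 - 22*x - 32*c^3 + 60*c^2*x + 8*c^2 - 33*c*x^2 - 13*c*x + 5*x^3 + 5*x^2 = -32*c^3 - 120*c^2 + 36*c + 5*x^3 + x^2*(-33*c - 12) + x*(60*c^2 + 96*c - 36) + 16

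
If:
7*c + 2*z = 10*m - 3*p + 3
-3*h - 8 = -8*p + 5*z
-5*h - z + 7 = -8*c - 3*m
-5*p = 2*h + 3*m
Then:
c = -1654*z/4187 - 4224/4187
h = -3437*z/4187 - 2864/4187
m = 78*z/4187 - 3279/4187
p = 1328*z/4187 + 3113/4187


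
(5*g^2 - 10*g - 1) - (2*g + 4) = 5*g^2 - 12*g - 5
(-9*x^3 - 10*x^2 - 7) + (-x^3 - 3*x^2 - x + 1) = -10*x^3 - 13*x^2 - x - 6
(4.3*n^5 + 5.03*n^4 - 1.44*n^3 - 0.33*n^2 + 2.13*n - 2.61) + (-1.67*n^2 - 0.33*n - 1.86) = 4.3*n^5 + 5.03*n^4 - 1.44*n^3 - 2.0*n^2 + 1.8*n - 4.47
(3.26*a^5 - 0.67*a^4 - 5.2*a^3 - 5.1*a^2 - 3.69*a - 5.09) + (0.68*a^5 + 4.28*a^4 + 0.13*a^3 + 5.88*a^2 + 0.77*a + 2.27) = 3.94*a^5 + 3.61*a^4 - 5.07*a^3 + 0.78*a^2 - 2.92*a - 2.82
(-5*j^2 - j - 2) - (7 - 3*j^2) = -2*j^2 - j - 9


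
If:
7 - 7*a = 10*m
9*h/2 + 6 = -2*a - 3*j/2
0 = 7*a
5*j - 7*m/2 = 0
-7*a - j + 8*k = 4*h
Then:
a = 0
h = -449/300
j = 49/100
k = -1649/2400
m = 7/10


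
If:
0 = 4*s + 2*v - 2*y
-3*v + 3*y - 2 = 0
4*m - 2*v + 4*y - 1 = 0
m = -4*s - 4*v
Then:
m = -2/7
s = 1/3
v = -11/42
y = 17/42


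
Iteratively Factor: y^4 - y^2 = (y)*(y^3 - y) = y*(y + 1)*(y^2 - y) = y^2*(y + 1)*(y - 1)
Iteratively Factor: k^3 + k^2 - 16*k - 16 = (k + 1)*(k^2 - 16) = (k + 1)*(k + 4)*(k - 4)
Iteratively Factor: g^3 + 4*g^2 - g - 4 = (g - 1)*(g^2 + 5*g + 4) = (g - 1)*(g + 4)*(g + 1)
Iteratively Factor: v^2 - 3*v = (v)*(v - 3)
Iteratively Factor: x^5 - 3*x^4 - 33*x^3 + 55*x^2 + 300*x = (x)*(x^4 - 3*x^3 - 33*x^2 + 55*x + 300) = x*(x + 4)*(x^3 - 7*x^2 - 5*x + 75) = x*(x - 5)*(x + 4)*(x^2 - 2*x - 15) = x*(x - 5)*(x + 3)*(x + 4)*(x - 5)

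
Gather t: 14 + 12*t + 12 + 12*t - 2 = 24*t + 24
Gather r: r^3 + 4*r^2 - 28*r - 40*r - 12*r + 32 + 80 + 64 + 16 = r^3 + 4*r^2 - 80*r + 192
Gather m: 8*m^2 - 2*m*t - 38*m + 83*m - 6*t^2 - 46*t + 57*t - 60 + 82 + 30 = 8*m^2 + m*(45 - 2*t) - 6*t^2 + 11*t + 52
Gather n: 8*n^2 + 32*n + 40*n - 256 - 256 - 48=8*n^2 + 72*n - 560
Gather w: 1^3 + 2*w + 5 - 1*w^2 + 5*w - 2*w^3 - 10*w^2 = -2*w^3 - 11*w^2 + 7*w + 6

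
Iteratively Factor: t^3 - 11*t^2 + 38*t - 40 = (t - 2)*(t^2 - 9*t + 20) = (t - 5)*(t - 2)*(t - 4)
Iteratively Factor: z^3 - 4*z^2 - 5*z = (z - 5)*(z^2 + z) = z*(z - 5)*(z + 1)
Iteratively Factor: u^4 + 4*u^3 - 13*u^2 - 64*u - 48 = (u + 1)*(u^3 + 3*u^2 - 16*u - 48) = (u + 1)*(u + 3)*(u^2 - 16) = (u - 4)*(u + 1)*(u + 3)*(u + 4)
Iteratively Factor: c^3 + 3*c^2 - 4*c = (c)*(c^2 + 3*c - 4) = c*(c - 1)*(c + 4)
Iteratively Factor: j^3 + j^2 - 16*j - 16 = (j + 1)*(j^2 - 16) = (j - 4)*(j + 1)*(j + 4)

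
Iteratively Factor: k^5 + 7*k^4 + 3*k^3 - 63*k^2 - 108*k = (k)*(k^4 + 7*k^3 + 3*k^2 - 63*k - 108) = k*(k - 3)*(k^3 + 10*k^2 + 33*k + 36) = k*(k - 3)*(k + 3)*(k^2 + 7*k + 12) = k*(k - 3)*(k + 3)*(k + 4)*(k + 3)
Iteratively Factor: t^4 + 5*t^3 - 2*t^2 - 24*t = (t - 2)*(t^3 + 7*t^2 + 12*t) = (t - 2)*(t + 4)*(t^2 + 3*t) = (t - 2)*(t + 3)*(t + 4)*(t)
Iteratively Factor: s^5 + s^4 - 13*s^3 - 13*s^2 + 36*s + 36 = (s + 1)*(s^4 - 13*s^2 + 36) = (s - 2)*(s + 1)*(s^3 + 2*s^2 - 9*s - 18) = (s - 3)*(s - 2)*(s + 1)*(s^2 + 5*s + 6) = (s - 3)*(s - 2)*(s + 1)*(s + 2)*(s + 3)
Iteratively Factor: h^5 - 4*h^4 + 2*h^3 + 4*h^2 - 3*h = (h)*(h^4 - 4*h^3 + 2*h^2 + 4*h - 3) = h*(h - 1)*(h^3 - 3*h^2 - h + 3) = h*(h - 1)*(h + 1)*(h^2 - 4*h + 3) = h*(h - 3)*(h - 1)*(h + 1)*(h - 1)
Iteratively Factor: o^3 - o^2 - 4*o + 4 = (o - 2)*(o^2 + o - 2) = (o - 2)*(o + 2)*(o - 1)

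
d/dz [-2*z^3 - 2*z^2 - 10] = 2*z*(-3*z - 2)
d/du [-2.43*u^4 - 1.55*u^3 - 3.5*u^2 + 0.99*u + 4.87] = -9.72*u^3 - 4.65*u^2 - 7.0*u + 0.99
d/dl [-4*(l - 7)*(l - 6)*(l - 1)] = -12*l^2 + 112*l - 220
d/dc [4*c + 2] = 4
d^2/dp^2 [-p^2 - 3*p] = -2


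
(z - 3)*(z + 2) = z^2 - z - 6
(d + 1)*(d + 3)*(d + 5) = d^3 + 9*d^2 + 23*d + 15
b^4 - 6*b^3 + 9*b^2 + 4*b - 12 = (b - 3)*(b - 2)^2*(b + 1)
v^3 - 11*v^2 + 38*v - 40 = (v - 5)*(v - 4)*(v - 2)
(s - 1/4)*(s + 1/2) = s^2 + s/4 - 1/8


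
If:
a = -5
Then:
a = -5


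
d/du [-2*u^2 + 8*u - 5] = 8 - 4*u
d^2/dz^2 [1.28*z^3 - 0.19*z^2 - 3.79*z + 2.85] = 7.68*z - 0.38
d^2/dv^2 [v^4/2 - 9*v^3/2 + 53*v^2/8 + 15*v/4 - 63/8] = 6*v^2 - 27*v + 53/4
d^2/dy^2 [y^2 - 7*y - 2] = 2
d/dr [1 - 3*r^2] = -6*r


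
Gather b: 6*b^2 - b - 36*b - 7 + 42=6*b^2 - 37*b + 35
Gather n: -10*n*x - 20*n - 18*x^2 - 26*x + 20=n*(-10*x - 20) - 18*x^2 - 26*x + 20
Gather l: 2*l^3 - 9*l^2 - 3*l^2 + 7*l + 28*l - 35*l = 2*l^3 - 12*l^2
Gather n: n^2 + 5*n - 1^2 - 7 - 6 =n^2 + 5*n - 14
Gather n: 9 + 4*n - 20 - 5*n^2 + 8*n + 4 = -5*n^2 + 12*n - 7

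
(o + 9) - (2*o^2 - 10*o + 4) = -2*o^2 + 11*o + 5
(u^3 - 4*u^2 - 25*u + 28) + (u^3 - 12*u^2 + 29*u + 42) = 2*u^3 - 16*u^2 + 4*u + 70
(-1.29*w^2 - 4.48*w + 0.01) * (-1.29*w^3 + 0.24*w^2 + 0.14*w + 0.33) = 1.6641*w^5 + 5.4696*w^4 - 1.2687*w^3 - 1.0505*w^2 - 1.477*w + 0.0033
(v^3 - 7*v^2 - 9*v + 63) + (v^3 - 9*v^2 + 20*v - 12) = 2*v^3 - 16*v^2 + 11*v + 51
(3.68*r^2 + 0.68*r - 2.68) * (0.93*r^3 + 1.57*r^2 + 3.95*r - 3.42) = 3.4224*r^5 + 6.41*r^4 + 13.1112*r^3 - 14.1072*r^2 - 12.9116*r + 9.1656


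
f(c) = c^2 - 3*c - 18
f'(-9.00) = -21.00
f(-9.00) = 90.00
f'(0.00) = -3.00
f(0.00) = -18.00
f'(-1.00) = -5.00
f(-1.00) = -14.00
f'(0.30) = -2.40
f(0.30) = -18.81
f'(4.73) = 6.46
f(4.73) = -9.82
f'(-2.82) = -8.64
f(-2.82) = -1.59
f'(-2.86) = -8.72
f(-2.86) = -1.24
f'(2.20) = 1.40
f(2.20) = -19.76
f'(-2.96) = -8.92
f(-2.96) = -0.36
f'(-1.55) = -6.10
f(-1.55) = -10.95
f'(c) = 2*c - 3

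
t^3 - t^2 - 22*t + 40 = (t - 4)*(t - 2)*(t + 5)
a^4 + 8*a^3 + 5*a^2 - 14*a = a*(a - 1)*(a + 2)*(a + 7)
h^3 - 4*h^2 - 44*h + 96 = (h - 8)*(h - 2)*(h + 6)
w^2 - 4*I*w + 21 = (w - 7*I)*(w + 3*I)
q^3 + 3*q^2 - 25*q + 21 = (q - 3)*(q - 1)*(q + 7)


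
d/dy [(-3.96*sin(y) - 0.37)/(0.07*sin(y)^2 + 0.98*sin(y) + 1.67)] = (0.2772*sin(y)^2 + 0.0518000000000001*sin(y) - 6.2506)*cos(y)/(0.0049*sin(y)^4 + 0.1372*sin(y)^3 + 1.1942*sin(y)^2 + 3.2732*sin(y) + 2.7889)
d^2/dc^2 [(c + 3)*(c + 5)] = 2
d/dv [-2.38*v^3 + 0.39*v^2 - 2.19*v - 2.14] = -7.14*v^2 + 0.78*v - 2.19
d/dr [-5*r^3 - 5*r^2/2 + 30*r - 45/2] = -15*r^2 - 5*r + 30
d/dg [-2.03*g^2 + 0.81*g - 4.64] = 0.81 - 4.06*g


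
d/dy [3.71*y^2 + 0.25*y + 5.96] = 7.42*y + 0.25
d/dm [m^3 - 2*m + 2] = 3*m^2 - 2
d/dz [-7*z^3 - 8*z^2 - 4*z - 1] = -21*z^2 - 16*z - 4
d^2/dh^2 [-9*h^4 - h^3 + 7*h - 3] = 6*h*(-18*h - 1)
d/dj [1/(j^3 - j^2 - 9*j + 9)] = (-3*j^2 + 2*j + 9)/(j^3 - j^2 - 9*j + 9)^2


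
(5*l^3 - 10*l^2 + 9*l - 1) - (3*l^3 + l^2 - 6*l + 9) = 2*l^3 - 11*l^2 + 15*l - 10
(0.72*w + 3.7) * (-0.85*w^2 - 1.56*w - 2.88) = -0.612*w^3 - 4.2682*w^2 - 7.8456*w - 10.656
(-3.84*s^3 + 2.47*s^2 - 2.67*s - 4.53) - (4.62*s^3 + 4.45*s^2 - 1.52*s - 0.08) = -8.46*s^3 - 1.98*s^2 - 1.15*s - 4.45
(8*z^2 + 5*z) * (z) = 8*z^3 + 5*z^2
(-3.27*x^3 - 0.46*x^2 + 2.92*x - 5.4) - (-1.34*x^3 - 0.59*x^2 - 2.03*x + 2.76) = -1.93*x^3 + 0.13*x^2 + 4.95*x - 8.16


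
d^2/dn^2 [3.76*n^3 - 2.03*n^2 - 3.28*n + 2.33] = 22.56*n - 4.06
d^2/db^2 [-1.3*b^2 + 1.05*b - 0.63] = -2.60000000000000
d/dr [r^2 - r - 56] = 2*r - 1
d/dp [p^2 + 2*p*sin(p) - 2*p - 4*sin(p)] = 2*p*cos(p) + 2*p + 2*sin(p) - 4*cos(p) - 2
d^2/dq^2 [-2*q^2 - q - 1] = -4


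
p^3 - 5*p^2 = p^2*(p - 5)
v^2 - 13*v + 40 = (v - 8)*(v - 5)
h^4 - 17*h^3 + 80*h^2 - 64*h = h*(h - 8)^2*(h - 1)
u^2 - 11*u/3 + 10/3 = (u - 2)*(u - 5/3)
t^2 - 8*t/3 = t*(t - 8/3)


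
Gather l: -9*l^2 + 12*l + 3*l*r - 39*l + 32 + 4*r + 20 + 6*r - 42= -9*l^2 + l*(3*r - 27) + 10*r + 10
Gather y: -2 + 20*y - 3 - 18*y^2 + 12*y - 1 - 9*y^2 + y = -27*y^2 + 33*y - 6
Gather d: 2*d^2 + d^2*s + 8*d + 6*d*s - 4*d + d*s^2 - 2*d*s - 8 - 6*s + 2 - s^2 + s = d^2*(s + 2) + d*(s^2 + 4*s + 4) - s^2 - 5*s - 6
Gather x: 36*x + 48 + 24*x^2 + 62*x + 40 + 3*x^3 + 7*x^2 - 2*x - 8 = 3*x^3 + 31*x^2 + 96*x + 80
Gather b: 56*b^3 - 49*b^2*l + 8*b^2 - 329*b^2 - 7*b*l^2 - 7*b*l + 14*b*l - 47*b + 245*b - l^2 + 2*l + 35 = 56*b^3 + b^2*(-49*l - 321) + b*(-7*l^2 + 7*l + 198) - l^2 + 2*l + 35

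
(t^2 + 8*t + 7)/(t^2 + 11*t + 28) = (t + 1)/(t + 4)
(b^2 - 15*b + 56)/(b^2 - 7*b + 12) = (b^2 - 15*b + 56)/(b^2 - 7*b + 12)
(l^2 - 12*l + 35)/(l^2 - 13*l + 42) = (l - 5)/(l - 6)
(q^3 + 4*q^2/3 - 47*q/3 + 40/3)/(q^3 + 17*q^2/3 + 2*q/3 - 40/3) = (3*q^2 - 11*q + 8)/(3*q^2 + 2*q - 8)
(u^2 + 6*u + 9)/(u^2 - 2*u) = (u^2 + 6*u + 9)/(u*(u - 2))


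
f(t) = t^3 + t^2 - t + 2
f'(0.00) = -1.00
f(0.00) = 2.00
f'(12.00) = 455.00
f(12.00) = 1862.00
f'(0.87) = 3.01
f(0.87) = 2.55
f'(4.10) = 57.63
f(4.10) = 83.63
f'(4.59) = 71.38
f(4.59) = 115.18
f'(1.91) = 13.76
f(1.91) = 10.71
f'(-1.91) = 6.12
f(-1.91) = 0.59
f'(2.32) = 19.79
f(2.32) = 17.55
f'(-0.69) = -0.95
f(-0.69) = 2.84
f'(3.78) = 49.43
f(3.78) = 66.52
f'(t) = 3*t^2 + 2*t - 1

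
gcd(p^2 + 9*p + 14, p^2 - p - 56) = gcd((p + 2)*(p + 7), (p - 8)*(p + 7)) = p + 7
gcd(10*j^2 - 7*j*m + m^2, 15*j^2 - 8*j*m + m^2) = 5*j - m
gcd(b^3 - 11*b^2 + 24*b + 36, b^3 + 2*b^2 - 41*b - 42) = b^2 - 5*b - 6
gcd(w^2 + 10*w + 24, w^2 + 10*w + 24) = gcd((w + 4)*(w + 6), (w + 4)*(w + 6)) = w^2 + 10*w + 24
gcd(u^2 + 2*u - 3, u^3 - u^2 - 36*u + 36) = u - 1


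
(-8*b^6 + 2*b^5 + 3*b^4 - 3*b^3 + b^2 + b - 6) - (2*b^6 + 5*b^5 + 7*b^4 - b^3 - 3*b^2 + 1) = -10*b^6 - 3*b^5 - 4*b^4 - 2*b^3 + 4*b^2 + b - 7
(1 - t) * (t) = -t^2 + t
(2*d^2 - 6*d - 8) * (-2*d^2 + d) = -4*d^4 + 14*d^3 + 10*d^2 - 8*d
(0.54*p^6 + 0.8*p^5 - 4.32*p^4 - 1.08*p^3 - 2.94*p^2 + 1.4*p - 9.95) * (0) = 0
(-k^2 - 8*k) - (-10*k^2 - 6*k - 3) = 9*k^2 - 2*k + 3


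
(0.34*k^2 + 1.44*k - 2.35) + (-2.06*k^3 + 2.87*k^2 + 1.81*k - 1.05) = -2.06*k^3 + 3.21*k^2 + 3.25*k - 3.4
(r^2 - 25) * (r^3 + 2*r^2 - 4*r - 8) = r^5 + 2*r^4 - 29*r^3 - 58*r^2 + 100*r + 200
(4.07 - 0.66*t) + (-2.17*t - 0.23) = 3.84 - 2.83*t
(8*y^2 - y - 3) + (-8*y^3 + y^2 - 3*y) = -8*y^3 + 9*y^2 - 4*y - 3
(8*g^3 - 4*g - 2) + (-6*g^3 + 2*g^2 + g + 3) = 2*g^3 + 2*g^2 - 3*g + 1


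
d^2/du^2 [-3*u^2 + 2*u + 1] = -6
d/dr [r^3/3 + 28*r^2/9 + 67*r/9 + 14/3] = r^2 + 56*r/9 + 67/9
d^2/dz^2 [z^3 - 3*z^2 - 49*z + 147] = 6*z - 6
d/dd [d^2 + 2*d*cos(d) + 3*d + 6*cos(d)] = -2*d*sin(d) + 2*d - 6*sin(d) + 2*cos(d) + 3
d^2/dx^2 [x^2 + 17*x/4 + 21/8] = 2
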